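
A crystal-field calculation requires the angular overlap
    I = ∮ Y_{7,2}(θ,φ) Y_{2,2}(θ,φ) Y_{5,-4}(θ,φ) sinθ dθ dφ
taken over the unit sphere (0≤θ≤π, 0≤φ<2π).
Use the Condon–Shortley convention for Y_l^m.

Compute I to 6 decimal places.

Checks pass: Σm=0; 14 even; l₃=5∈[5,9].
(2·7+1)(2·2+1)(2·5+1) = 825
Δ: 4! 10! 0! / 15! → 1/15015
sum: t=2:+1/57600 = 1/57600
3j²(7 2 5; 0 0 0) = Δ·Π!·Σ² = 21/715  (sign -1)
sum: t=4:+1/8709120 = 1/8709120
3j²(7 2 5; 2 2 -4) = Δ·Π!·Σ² = 1/3003  (sign -1)
combine: 4πI² = 825·21/715·1/3003 = 15/1859
take √, sign +1: I = 0.02533967

0.025340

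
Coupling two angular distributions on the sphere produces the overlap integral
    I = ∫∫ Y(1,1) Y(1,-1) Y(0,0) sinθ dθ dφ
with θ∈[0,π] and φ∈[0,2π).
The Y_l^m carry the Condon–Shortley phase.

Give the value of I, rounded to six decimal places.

Checks pass: Σm=0; 2 even; l₃=0∈[0,2].
(2·1+1)(2·1+1)(2·0+1) = 9
Δ: 2! 0! 0! / 3! → 1/3
sum: t=1:−1/1 = -1/1
3j²(1 1 0; 0 0 0) = Δ·Π!·Σ² = 1/3  (sign -1)
sum: t=0:+1/2 = 1/2
3j²(1 1 0; 1 -1 0) = Δ·Π!·Σ² = 1/3  (sign +1)
combine: 4πI² = 9·1/3·1/3 = 1/1
take √, sign -1: I = -0.28209479

-0.282095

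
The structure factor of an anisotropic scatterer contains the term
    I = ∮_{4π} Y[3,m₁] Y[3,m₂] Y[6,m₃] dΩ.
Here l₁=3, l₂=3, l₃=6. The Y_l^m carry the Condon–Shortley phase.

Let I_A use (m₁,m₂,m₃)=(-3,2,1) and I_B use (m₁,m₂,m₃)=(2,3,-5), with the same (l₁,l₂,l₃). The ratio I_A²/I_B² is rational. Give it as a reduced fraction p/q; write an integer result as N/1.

1/66

Same 3,3,6: normalisation and zero-m 3j drop out of the ratio.
A: Δ: 0! 6! 6! / 13! → 1/12012; sum: t=0:+1/86400 = 1/86400; 3j²(3 3 6; -3 2 1) = Δ·Π!·Σ² = 1/1716  (sign -1)
B: Δ: 0! 6! 6! / 13! → 1/12012; sum: t=0:+1/86400 = 1/86400; 3j²(3 3 6; 2 3 -5) = Δ·Π!·Σ² = 1/26  (sign -1)
I_A²/I_B² = (1/1716)/(1/26) = 1/66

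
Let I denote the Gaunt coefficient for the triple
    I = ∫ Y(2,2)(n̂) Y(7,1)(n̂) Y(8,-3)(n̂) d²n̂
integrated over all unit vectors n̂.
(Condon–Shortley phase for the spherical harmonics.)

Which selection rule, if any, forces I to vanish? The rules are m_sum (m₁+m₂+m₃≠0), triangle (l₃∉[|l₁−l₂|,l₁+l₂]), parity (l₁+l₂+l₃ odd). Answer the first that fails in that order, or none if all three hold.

Σmᵢ = 0  ✓
l₃∈[|l₁−l₂|,l₁+l₂]=[5,9], have l₃=8  ✓
Σlᵢ = 17 ⇒ odd  ✗

parity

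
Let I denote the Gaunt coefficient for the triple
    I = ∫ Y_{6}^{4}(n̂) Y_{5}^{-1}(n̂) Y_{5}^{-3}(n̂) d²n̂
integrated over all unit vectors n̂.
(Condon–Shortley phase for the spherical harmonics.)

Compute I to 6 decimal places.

Rules hold: Σm=0, L=16 even, 1≤5≤11.
N = 13·11·11 = 1573
Δ = 6!·6!·4!/17! = 1/28588560
Racah Σ t=1..5: t=1:−1/345600 t=2:+1/13824 t=3:−1/5184 t=4:+1/13824 t=5:−1/345600 = -7/129600
⇒ 3j(6 5 5; 0 0 0)² = 80/7293, sgn +1
Racah Σ t=0..2: t=0:+1/829440 t=1:−1/86400 t=2:+1/138240 = -13/4147200
⇒ 3j(6 5 5; 4 -1 -3)² = 13/3740, sgn -1
4πI² = N·(3j₀)²·(3jₘ)² = 52/867
I = -1·√(0.0599769/4π) = -0.06908555

-0.069086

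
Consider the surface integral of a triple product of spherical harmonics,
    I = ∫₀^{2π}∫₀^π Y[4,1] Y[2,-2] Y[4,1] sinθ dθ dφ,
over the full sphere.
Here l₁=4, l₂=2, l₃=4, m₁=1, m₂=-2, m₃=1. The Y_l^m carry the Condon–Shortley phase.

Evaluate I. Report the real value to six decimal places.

0.200662

m-sum 0 ✓  L=10 even ✓  2≤4≤6 ✓
Π(2lᵢ+1) = 9×5×9 = 405
triangle coeff Δ(4,2,4) = 1/13860
Σ_t [0,2]: t=0:+1/192 t=1:−1/36 t=2:+1/192 = -5/288
(3j)²=20/693 [(4 2 4; 0 0 0)], sign=-1
Σ_t [0,0]: t=0:+1/144 = 1/144
(3j)²=10/231 [(4 2 4; 1 -2 1)], sign=-1
⇒ 4πI² = 3000/5929
I = (+1)√(3000/5929/(4π)) = 0.20066192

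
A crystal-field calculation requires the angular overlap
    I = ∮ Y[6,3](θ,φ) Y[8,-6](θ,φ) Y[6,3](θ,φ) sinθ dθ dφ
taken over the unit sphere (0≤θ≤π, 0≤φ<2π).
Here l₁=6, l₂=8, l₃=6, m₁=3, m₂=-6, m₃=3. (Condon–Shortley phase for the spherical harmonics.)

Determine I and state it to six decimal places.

0.135607

Rules hold: Σm=0, L=20 even, 2≤6≤14.
N = 13·17·13 = 2873
Δ = 8!·4!·8!/21! = 1/1309458150
Racah Σ t=2..6: t=2:+1/49766400 t=3:−1/3110400 t=4:+1/1327104 t=5:−1/3110400 t=6:+1/49766400 = 1/6635520
⇒ 3j(6 8 6; 0 0 0)² = 350/46189, sgn +1
Racah Σ t=0..2: t=0:+1/348364800 t=1:−1/101606400 t=2:+1/348364800 = -1/243855360
⇒ 3j(6 8 6; 3 -6 3)² = 24/2261, sgn +1
4πI² = N·(3j₀)²·(3jₘ)² = 15600/67507
I = +1·√(0.231087/4π) = 0.13560727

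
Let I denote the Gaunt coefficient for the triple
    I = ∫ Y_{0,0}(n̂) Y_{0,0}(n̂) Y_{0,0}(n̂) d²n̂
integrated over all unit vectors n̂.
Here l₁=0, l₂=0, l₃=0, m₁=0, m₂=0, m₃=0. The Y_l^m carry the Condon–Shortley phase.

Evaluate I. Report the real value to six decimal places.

0.282095

Checks pass: Σm=0; 0 even; l₃=0∈[0,0].
(2·0+1)(2·0+1)(2·0+1) = 1
Δ: 0! 0! 0! / 1! → 1/1
sum: t=0:+1/1 = 1/1
3j²(0 0 0; 0 0 0) = Δ·Π!·Σ² = 1/1  (sign +1)
(m-triple is (0,0,0) — same symbol as above.)
combine: 4πI² = 1·1·1 = 1/1
take √, sign +1: I = 0.28209479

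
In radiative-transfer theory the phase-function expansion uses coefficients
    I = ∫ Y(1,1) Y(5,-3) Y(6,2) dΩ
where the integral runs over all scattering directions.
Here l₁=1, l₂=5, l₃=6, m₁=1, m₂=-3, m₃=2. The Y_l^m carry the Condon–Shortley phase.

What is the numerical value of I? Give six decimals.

0.100084

Checks pass: Σm=0; 12 even; l₃=6∈[4,6].
(2·1+1)(2·5+1)(2·6+1) = 429
Δ: 0! 2! 10! / 13! → 1/858
sum: t=0:+1/14400 = 1/14400
3j²(1 5 6; 0 0 0) = Δ·Π!·Σ² = 6/143  (sign +1)
sum: t=0:+1/161280 = 1/161280
3j²(1 5 6; 1 -3 2) = Δ·Π!·Σ² = 1/143  (sign +1)
combine: 4πI² = 429·6/143·1/143 = 18/143
take √, sign +1: I = 0.10008369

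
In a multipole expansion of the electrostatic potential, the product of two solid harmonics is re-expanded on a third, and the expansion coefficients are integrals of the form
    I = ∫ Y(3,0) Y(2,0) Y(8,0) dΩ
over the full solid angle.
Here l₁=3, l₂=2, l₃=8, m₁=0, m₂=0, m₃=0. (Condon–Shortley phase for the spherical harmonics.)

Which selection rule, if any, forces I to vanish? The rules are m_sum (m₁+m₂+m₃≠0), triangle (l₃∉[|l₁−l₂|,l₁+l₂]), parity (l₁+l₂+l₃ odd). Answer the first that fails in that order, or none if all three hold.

triangle

m₁+m₂+m₃ = 0 + 0 + 0 = 0  ✓
triangle: |3−2|=1 ≤ l₃=8 ≤ 3+2=5  ✗
parity: l₁+l₂+l₃ = 13 is odd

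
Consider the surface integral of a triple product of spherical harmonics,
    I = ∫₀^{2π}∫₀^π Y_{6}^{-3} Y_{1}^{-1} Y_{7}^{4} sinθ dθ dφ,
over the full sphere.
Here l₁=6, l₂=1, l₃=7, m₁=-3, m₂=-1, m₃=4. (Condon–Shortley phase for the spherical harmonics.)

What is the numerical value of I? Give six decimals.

Checks pass: Σm=0; 14 even; l₃=7∈[5,7].
(2·6+1)(2·1+1)(2·7+1) = 585
Δ: 0! 12! 2! / 15! → 1/1365
sum: t=0:+1/518400 = 1/518400
3j²(6 1 7; 0 0 0) = Δ·Π!·Σ² = 7/195  (sign -1)
sum: t=0:+1/4354560 = 1/4354560
3j²(6 1 7; -3 -1 4) = Δ·Π!·Σ² = 11/273  (sign -1)
combine: 4πI² = 585·7/195·11/273 = 11/13
take √, sign +1: I = 0.25948947

0.259489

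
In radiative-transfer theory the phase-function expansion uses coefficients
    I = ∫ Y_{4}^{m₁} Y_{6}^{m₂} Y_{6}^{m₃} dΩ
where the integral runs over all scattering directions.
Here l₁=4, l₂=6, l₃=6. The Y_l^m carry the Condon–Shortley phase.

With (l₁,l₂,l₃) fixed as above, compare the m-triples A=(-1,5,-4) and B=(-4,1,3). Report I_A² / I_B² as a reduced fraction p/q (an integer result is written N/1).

55/686

l's match ⇒ only the (l;m) 3-j factors differ between A and B.
A: triangle coeff Δ(4,6,6) = 1/15315300; Σ_t [3,4]: t=3:−1/967680 t=4:+1/725760 = 1/2903040; (3j)²=5/3094 [(4 6 6; -1 5 -4)], sign=+1
B: triangle coeff Δ(4,6,6) = 1/15315300; Σ_t [4,4]: t=4:+1/414720 = 1/414720; (3j)²=49/2431 [(4 6 6; -4 1 3)], sign=-1
I_A²/I_B² = (5/3094)/(49/2431) = 55/686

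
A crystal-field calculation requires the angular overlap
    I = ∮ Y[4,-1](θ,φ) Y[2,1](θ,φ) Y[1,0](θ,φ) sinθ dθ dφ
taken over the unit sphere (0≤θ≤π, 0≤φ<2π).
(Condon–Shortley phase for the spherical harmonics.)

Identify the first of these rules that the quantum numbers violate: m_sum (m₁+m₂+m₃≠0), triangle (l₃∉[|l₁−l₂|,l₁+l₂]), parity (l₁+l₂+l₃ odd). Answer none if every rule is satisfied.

triangle

azimuthal sum: -1 + 1 + 0 = 0  ✓
2 ≤ 1 ≤ 6 (triangle on l)  ✗
L = 4 + 2 + 1 = 7 (odd)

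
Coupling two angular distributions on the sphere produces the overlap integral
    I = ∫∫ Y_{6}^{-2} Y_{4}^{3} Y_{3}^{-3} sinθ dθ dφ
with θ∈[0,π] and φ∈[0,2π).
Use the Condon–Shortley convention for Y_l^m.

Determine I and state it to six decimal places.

0.000000

Σmᵢ = -2 ≠ 0, so the φ-integral vanishes; I = 0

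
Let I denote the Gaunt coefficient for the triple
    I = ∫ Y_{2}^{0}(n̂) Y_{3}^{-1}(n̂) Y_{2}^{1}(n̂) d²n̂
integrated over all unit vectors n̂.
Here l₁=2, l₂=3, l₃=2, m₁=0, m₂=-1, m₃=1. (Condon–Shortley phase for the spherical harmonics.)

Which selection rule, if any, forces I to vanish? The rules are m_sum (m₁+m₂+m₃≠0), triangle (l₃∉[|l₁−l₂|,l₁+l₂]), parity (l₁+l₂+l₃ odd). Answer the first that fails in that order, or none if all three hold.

parity

Σmᵢ = 0  ✓
l₃∈[|l₁−l₂|,l₁+l₂]=[1,5], have l₃=2  ✓
Σlᵢ = 7 ⇒ odd  ✗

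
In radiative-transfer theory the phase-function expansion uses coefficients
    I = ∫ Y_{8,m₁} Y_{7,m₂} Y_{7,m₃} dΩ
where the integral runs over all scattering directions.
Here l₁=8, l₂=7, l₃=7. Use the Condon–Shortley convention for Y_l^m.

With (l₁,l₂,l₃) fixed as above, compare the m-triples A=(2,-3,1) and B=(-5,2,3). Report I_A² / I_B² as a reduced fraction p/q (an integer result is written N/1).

Shared (l₁,l₂,l₃)=(8,7,7): N and (l;000)² cancel in I_A²/I_B².
A: Δ = 8!·8!·6!/23! = 1/22086194130; Racah Σ t=0..4: t=0:+1/2786918400 t=1:−1/130636800 t=2:+1/39813120 t=3:−1/62208000 t=4:+1/597196800 = 143/41803776000; ⇒ 3j(8 7 7; 2 -3 1)² = 26/7429, sgn +1
B: Δ = 8!·8!·6!/23! = 1/22086194130; Racah Σ t=5..8: t=5:−1/1393459200 t=6:+1/261273600 t=7:−1/348364800 t=8:+1/3483648000 = 11/20901888000; ⇒ 3j(8 7 7; -5 2 3)² = 66/37145, sgn +1
I_A²/I_B² = (26/7429)/(66/37145) = 65/33

65/33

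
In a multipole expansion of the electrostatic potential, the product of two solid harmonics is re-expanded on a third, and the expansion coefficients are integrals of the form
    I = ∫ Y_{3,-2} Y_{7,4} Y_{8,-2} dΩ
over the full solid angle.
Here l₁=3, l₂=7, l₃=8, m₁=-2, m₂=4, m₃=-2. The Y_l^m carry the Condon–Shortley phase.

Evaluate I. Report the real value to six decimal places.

-0.160034

Checks pass: Σm=0; 18 even; l₃=8∈[4,10].
(2·3+1)(2·7+1)(2·8+1) = 1785
Δ: 2! 4! 12! / 19! → 1/5290740
sum: t=0:+1/7257600 t=1:−1/2073600 t=2:+1/7257600 = -1/4838400
3j²(3 7 8; 0 0 0) = Δ·Π!·Σ² = 252/20995  (sign -1)
sum: t=1:−1/174182400 t=2:+1/26127360 = 17/522547200
3j²(3 7 8; -2 4 -2) = Δ·Π!·Σ² = 935/62244  (sign +1)
combine: 4πI² = 1785·252/20995·935/62244 = 19635/61009
take √, sign -1: I = -0.16003448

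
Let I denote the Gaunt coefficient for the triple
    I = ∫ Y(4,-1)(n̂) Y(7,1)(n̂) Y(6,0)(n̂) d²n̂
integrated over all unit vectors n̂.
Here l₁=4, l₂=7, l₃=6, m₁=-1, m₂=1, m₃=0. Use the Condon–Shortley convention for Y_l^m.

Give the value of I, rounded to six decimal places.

0.000000

L=17 odd ⇒ parity kills the (l;000) factor ⇒ I = 0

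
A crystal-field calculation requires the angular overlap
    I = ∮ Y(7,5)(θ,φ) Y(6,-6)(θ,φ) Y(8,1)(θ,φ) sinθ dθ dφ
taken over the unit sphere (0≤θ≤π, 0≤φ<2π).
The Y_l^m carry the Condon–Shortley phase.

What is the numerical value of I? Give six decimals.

Σlᵢ=21 odd — θ-integrand is odd under cosθ→−cosθ; I=0

0.000000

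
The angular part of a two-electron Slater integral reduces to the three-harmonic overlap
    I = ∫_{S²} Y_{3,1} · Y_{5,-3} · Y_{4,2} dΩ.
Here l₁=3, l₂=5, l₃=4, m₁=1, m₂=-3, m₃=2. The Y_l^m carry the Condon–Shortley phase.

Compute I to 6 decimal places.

Rules hold: Σm=0, L=12 even, 2≤4≤8.
N = 7·11·9 = 693
Δ = 4!·2!·6!/13! = 1/180180
Racah Σ t=1..3: t=1:−1/576 t=2:+1/144 t=3:−1/576 = 1/288
⇒ 3j(3 5 4; 0 0 0)² = 20/1001, sgn +1
Racah Σ t=0..2: t=0:+1/2304 t=1:−1/720 t=2:+1/5760 = -1/1280
⇒ 3j(3 5 4; 1 -3 2)² = 27/1430, sgn -1
4πI² = N·(3j₀)²·(3jₘ)² = 486/1859
I = -1·√(0.261431/4π) = -0.14423595

-0.144236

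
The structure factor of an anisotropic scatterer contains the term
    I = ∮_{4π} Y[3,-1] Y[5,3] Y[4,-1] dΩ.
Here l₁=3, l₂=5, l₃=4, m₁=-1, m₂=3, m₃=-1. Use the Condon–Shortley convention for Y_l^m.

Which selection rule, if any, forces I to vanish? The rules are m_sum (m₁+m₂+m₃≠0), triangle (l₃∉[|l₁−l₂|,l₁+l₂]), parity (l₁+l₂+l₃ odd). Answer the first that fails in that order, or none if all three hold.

azimuthal sum: -1 + 3 − 1 = 1  ✗
2 ≤ 4 ≤ 8 (triangle on l)
L = 3 + 5 + 4 = 12 (even)

m_sum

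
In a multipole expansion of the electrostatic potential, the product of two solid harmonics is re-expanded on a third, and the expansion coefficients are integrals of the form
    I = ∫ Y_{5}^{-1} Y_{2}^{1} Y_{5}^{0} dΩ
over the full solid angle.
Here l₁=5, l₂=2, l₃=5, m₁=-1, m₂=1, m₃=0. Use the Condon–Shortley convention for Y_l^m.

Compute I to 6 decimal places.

-0.036166

Rules hold: Σm=0, L=12 even, 3≤5≤7.
N = 11·5·11 = 605
Δ = 2!·8!·2!/13! = 1/38610
Racah Σ t=0..2: t=0:+1/2880 t=1:−1/576 t=2:+1/2880 = -1/960
⇒ 3j(5 2 5; 0 0 0)² = 10/429, sgn +1
Racah Σ t=1..2: t=1:−1/1440 t=2:+1/1152 = 1/5760
⇒ 3j(5 2 5; -1 1 0)² = 1/858, sgn -1
4πI² = N·(3j₀)²·(3jₘ)² = 25/1521
I = -1·√(0.0164366/4π) = -0.03616600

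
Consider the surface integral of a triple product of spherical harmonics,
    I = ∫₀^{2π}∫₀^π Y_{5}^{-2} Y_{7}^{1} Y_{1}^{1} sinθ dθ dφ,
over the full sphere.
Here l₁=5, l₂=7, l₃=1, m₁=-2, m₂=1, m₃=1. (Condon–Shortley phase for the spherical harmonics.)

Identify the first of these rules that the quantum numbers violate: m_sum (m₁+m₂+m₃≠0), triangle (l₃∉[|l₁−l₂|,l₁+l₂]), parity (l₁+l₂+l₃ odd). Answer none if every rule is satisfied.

Σmᵢ = 0  ✓
l₃∈[|l₁−l₂|,l₁+l₂]=[2,12], have l₃=1  ✗
Σlᵢ = 13 ⇒ odd

triangle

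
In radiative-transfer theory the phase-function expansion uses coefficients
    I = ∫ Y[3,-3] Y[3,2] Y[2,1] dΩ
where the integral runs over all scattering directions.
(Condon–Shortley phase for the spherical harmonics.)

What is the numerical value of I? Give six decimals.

-0.210261

Checks pass: Σm=0; 8 even; l₃=2∈[0,6].
(2·3+1)(2·3+1)(2·2+1) = 245
Δ: 4! 2! 2! / 9! → 1/3780
sum: t=1:−1/24 t=2:+1/4 t=3:−1/24 = 1/6
3j²(3 3 2; 0 0 0) = Δ·Π!·Σ² = 4/105  (sign +1)
sum: t=4:+1/48 = 1/48
3j²(3 3 2; -3 2 1) = Δ·Π!·Σ² = 5/84  (sign -1)
combine: 4πI² = 245·4/105·5/84 = 5/9
take √, sign -1: I = -0.21026104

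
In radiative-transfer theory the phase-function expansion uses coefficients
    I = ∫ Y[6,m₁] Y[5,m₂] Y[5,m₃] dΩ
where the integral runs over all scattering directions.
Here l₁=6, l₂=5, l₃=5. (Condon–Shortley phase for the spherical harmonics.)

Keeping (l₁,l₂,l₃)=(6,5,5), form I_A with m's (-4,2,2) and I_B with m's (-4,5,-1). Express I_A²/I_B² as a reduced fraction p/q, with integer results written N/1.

224/375

Same 6,5,5: normalisation and zero-m 3j drop out of the ratio.
A: Δ: 6! 6! 4! / 17! → 1/28588560; sum: t=4:+1/207360 t=5:−1/57600 t=6:+1/207360 = -1/129600; 3j²(6 5 5; -4 2 2) = Δ·Π!·Σ² = 168/12155  (sign +1)
B: Δ: 6! 6! 4! / 17! → 1/28588560; sum: t=6:+1/829440 = 1/829440; 3j²(6 5 5; -4 5 -1) = Δ·Π!·Σ² = 225/9724  (sign +1)
I_A²/I_B² = (168/12155)/(225/9724) = 224/375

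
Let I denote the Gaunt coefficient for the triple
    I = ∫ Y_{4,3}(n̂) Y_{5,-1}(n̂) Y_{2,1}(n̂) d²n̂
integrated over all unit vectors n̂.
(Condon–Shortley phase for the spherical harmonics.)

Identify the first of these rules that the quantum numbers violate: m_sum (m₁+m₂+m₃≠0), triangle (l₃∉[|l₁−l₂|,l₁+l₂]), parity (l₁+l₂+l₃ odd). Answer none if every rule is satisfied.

Σmᵢ = 3  ✗
l₃∈[|l₁−l₂|,l₁+l₂]=[1,9], have l₃=2
Σlᵢ = 11 ⇒ odd

m_sum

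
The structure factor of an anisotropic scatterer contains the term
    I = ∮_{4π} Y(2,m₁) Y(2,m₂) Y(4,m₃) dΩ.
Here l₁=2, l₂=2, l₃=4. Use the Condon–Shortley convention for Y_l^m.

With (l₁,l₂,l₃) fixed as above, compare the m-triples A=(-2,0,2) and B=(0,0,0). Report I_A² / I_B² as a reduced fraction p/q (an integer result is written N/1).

l's match ⇒ only the (l;m) 3-j factors differ between A and B.
A: triangle coeff Δ(2,2,4) = 1/630; Σ_t [0,0]: t=0:+1/96 = 1/96; (3j)²=1/42 [(2 2 4; -2 0 2)], sign=+1
B: triangle coeff Δ(2,2,4) = 1/630; Σ_t [0,0]: t=0:+1/16 = 1/16; (3j)²=2/35 [(2 2 4; 0 0 0)], sign=+1
I_A²/I_B² = (1/42)/(2/35) = 5/12

5/12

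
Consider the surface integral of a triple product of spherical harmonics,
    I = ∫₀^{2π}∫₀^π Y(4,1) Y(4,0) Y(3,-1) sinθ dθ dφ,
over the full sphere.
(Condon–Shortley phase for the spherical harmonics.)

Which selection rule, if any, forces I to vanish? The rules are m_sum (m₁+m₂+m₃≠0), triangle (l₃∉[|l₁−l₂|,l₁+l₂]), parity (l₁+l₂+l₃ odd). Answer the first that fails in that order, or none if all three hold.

parity

azimuthal sum: 1 + 0 − 1 = 0  ✓
0 ≤ 3 ≤ 8 (triangle on l)  ✓
L = 4 + 4 + 3 = 11 (odd)  ✗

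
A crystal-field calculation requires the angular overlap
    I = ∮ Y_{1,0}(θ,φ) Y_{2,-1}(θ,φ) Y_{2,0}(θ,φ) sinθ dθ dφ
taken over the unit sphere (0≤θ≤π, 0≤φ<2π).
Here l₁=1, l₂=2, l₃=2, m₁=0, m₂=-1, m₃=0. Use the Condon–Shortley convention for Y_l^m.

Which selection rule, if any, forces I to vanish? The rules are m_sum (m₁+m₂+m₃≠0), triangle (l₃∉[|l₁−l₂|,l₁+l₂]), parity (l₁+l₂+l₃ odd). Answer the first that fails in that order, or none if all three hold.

m_sum

Σmᵢ = -1  ✗
l₃∈[|l₁−l₂|,l₁+l₂]=[1,3], have l₃=2
Σlᵢ = 5 ⇒ odd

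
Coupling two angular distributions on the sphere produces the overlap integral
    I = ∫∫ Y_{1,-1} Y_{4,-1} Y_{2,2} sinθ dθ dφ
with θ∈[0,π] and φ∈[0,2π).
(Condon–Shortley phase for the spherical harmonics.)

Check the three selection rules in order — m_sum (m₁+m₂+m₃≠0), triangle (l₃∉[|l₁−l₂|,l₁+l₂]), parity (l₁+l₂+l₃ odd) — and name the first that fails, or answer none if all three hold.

triangle

azimuthal sum: -1 − 1 + 2 = 0  ✓
3 ≤ 2 ≤ 5 (triangle on l)  ✗
L = 1 + 4 + 2 = 7 (odd)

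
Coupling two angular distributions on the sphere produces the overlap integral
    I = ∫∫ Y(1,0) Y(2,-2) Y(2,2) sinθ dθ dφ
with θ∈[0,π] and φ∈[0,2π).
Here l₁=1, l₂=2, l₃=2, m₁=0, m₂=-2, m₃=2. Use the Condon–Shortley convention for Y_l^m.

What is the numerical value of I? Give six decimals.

0.000000

l₁+l₂+l₃=5 is odd: 3j(l;000)=0 ⇒ I=0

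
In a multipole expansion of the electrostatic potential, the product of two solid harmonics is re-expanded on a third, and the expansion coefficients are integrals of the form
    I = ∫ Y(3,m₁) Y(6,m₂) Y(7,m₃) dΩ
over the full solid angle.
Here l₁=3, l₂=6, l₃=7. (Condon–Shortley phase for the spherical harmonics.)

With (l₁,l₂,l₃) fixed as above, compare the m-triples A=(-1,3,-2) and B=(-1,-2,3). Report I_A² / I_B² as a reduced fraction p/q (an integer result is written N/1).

1369/2048

Same 3,6,7: normalisation and zero-m 3j drop out of the ratio.
A: Δ: 2! 4! 10! / 17! → 1/2042040; sum: t=0:+1/17418240 t=1:−1/483840 t=2:+1/241920 = 37/17418240; 3j²(3 6 7; -1 3 -2) = Δ·Π!·Σ² = 1369/136136  (sign -1)
B: Δ: 2! 4! 10! / 17! → 1/2042040; sum: t=0:+1/829440 t=1:−1/181440 t=2:+1/645120 = -1/362880; 3j²(3 6 7; -1 -2 3) = Δ·Π!·Σ² = 256/17017  (sign -1)
I_A²/I_B² = (1369/136136)/(256/17017) = 1369/2048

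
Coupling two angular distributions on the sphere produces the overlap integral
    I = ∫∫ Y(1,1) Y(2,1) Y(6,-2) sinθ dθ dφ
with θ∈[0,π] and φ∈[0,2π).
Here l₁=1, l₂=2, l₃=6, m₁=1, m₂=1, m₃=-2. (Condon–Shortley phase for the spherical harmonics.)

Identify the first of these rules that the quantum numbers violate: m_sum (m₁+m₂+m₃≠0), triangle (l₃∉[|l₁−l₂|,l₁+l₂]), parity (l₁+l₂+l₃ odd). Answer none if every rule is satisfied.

triangle

Σmᵢ = 0  ✓
l₃∈[|l₁−l₂|,l₁+l₂]=[1,3], have l₃=6  ✗
Σlᵢ = 9 ⇒ odd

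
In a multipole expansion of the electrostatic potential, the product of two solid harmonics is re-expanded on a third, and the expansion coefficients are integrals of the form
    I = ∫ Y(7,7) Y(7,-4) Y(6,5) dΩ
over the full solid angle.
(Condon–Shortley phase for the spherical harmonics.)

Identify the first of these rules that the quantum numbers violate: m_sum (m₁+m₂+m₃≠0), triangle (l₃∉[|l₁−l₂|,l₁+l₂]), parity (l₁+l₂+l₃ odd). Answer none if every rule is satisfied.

m_sum

m₁+m₂+m₃ = 7 − 4 + 5 = 8  ✗
triangle: |7−7|=0 ≤ l₃=6 ≤ 7+7=14
parity: l₁+l₂+l₃ = 20 is even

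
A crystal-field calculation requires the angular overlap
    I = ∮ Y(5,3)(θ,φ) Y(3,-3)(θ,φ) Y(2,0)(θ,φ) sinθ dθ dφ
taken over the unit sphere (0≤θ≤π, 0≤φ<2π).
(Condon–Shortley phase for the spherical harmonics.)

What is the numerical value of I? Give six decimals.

-0.126792

m-sum 0 ✓  L=10 even ✓  2≤2≤8 ✓
Π(2lᵢ+1) = 11×7×5 = 385
triangle coeff Δ(5,3,2) = 1/2310
Σ_t [3,3]: t=3:−1/144 = -1/144
(3j)²=10/231 [(5 3 2; 0 0 0)], sign=-1
Σ_t [0,0]: t=0:+1/2880 = 1/2880
(3j)²=2/165 [(5 3 2; 3 -3 0)], sign=+1
⇒ 4πI² = 20/99
I = (-1)√(20/99/(4π)) = -0.12679218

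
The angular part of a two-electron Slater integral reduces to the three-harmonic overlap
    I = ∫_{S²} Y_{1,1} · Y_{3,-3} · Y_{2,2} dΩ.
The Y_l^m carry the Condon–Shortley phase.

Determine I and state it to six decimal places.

-0.319865

Checks pass: Σm=0; 6 even; l₃=2∈[2,4].
(2·1+1)(2·3+1)(2·2+1) = 105
Δ: 2! 0! 4! / 7! → 1/105
sum: t=1:−1/4 = -1/4
3j²(1 3 2; 0 0 0) = Δ·Π!·Σ² = 3/35  (sign -1)
sum: t=0:+1/48 = 1/48
3j²(1 3 2; 1 -3 2) = Δ·Π!·Σ² = 1/7  (sign +1)
combine: 4πI² = 105·3/35·1/7 = 9/7
take √, sign -1: I = -0.31986543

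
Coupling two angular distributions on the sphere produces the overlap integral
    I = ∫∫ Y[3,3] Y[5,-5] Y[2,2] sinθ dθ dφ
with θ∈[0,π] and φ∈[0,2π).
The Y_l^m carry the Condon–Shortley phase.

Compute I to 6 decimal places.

-0.347235

m-sum 0 ✓  L=10 even ✓  2≤2≤8 ✓
Π(2lᵢ+1) = 7×11×5 = 385
triangle coeff Δ(3,5,2) = 1/2310
Σ_t [3,3]: t=3:−1/144 = -1/144
(3j)²=10/231 [(3 5 2; 0 0 0)], sign=-1
Σ_t [0,0]: t=0:+1/17280 = 1/17280
(3j)²=1/11 [(3 5 2; 3 -5 2)], sign=+1
⇒ 4πI² = 50/33
I = (-1)√(50/33/(4π)) = -0.34723469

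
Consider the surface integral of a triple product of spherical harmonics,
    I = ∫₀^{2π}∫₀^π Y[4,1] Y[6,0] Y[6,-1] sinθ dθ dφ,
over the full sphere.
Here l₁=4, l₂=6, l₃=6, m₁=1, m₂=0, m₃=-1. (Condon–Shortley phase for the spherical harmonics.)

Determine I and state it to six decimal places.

Checks pass: Σm=0; 16 even; l₃=6∈[2,10].
(2·4+1)(2·6+1)(2·6+1) = 1521
Δ: 4! 4! 8! / 17! → 1/15315300
sum: t=0:+1/829440 t=1:−1/25920 t=2:+1/9216 t=3:−1/25920 t=4:+1/829440 = 7/207360
3j²(4 6 6; 0 0 0) = Δ·Π!·Σ² = 28/2431  (sign +1)
sum: t=0:+1/207360 t=1:−1/17280 t=2:+1/13824 t=3:−1/103680 = 1/103680
3j²(4 6 6; 1 0 -1) = Δ·Π!·Σ² = 10/7293  (sign -1)
combine: 4πI² = 1521·28/2431·10/7293 = 840/34969
take √, sign -1: I = -0.04372130

-0.043721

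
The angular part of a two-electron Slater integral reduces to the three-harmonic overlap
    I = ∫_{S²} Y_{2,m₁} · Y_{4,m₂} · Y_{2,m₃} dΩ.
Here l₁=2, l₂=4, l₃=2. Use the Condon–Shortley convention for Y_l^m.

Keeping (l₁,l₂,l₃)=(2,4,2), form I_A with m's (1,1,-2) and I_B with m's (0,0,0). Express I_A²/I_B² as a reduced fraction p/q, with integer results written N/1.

Same 2,4,2: normalisation and zero-m 3j drop out of the ratio.
A: Δ: 4! 0! 4! / 9! → 1/630; sum: t=1:−1/144 = -1/144; 3j²(2 4 2; 1 1 -2) = Δ·Π!·Σ² = 1/126  (sign -1)
B: Δ: 4! 0! 4! / 9! → 1/630; sum: t=2:+1/16 = 1/16; 3j²(2 4 2; 0 0 0) = Δ·Π!·Σ² = 2/35  (sign +1)
I_A²/I_B² = (1/126)/(2/35) = 5/36

5/36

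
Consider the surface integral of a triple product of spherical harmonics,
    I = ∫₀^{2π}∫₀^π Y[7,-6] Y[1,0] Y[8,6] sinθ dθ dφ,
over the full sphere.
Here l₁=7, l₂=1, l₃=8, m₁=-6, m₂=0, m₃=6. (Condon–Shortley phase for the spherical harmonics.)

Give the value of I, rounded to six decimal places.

0.161907

Checks pass: Σm=0; 16 even; l₃=8∈[6,8].
(2·7+1)(2·1+1)(2·8+1) = 765
Δ: 0! 14! 2! / 17! → 1/2040
sum: t=0:+1/25401600 = 1/25401600
3j²(7 1 8; 0 0 0) = Δ·Π!·Σ² = 8/255  (sign +1)
sum: t=0:+1/6227020800 = 1/6227020800
3j²(7 1 8; -6 0 6) = Δ·Π!·Σ² = 7/510  (sign +1)
combine: 4πI² = 765·8/255·7/510 = 28/85
take √, sign +1: I = 0.16190663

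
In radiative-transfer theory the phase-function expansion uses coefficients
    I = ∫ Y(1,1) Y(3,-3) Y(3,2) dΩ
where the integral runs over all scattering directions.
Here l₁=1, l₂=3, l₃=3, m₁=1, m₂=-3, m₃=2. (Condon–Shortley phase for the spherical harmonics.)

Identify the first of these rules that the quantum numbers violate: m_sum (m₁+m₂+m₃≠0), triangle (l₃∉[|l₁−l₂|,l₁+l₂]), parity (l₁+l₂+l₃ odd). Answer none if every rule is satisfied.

azimuthal sum: 1 − 3 + 2 = 0  ✓
2 ≤ 3 ≤ 4 (triangle on l)  ✓
L = 1 + 3 + 3 = 7 (odd)  ✗

parity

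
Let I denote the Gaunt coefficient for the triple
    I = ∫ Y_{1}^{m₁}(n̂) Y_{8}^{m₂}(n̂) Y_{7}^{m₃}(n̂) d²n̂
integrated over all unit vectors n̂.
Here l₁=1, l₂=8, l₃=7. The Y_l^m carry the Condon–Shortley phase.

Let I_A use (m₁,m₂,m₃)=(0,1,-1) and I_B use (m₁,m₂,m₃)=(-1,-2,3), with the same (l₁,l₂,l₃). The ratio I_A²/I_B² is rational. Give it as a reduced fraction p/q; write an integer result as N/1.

Shared (l₁,l₂,l₃)=(1,8,7): N and (l;000)² cancel in I_A²/I_B².
A: Δ = 2!·0!·14!/17! = 1/2040; Racah Σ t=1..1: t=1:−1/29030400 = -1/29030400; ⇒ 3j(1 8 7; 0 1 -1)² = 21/680, sgn -1
B: Δ = 2!·0!·14!/17! = 1/2040; Racah Σ t=2..2: t=2:+1/174182400 = 1/174182400; ⇒ 3j(1 8 7; -1 -2 3)² = 1/136, sgn +1
I_A²/I_B² = (21/680)/(1/136) = 21/5

21/5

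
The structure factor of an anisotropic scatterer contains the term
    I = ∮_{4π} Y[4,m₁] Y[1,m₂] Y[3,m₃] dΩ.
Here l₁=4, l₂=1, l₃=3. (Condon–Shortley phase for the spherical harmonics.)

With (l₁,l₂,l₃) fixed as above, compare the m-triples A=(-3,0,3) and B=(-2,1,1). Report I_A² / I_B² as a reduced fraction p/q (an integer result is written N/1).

7/15

l's match ⇒ only the (l;m) 3-j factors differ between A and B.
A: triangle coeff Δ(4,1,3) = 1/252; Σ_t [1,1]: t=1:−1/720 = -1/720; (3j)²=1/36 [(4 1 3; -3 0 3)], sign=-1
B: triangle coeff Δ(4,1,3) = 1/252; Σ_t [2,2]: t=2:+1/96 = 1/96; (3j)²=5/84 [(4 1 3; -2 1 1)], sign=+1
I_A²/I_B² = (1/36)/(5/84) = 7/15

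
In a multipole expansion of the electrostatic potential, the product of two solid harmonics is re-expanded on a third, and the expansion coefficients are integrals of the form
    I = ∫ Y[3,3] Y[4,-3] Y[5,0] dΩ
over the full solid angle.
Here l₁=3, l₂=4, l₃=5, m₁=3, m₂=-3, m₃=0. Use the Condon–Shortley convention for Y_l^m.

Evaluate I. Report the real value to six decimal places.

m-sum 0 ✓  L=12 even ✓  1≤5≤7 ✓
Π(2lᵢ+1) = 7×9×11 = 693
triangle coeff Δ(3,4,5) = 1/180180
Σ_t [0,2]: t=0:+1/576 t=1:−1/144 t=2:+1/576 = -1/288
(3j)²=20/1001 [(3 4 5; 0 0 0)], sign=+1
Σ_t [0,0]: t=0:+1/5760 = 1/5760
(3j)²=5/572 [(3 4 5; 3 -3 0)], sign=-1
⇒ 4πI² = 225/1859
I = (-1)√(225/1859/(4π)) = -0.09814013

-0.098140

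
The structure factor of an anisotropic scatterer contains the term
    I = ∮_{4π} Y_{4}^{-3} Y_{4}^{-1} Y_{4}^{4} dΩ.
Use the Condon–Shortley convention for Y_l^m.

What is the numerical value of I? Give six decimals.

m-sum 0 ✓  L=12 even ✓  0≤4≤8 ✓
Π(2lᵢ+1) = 9×9×9 = 729
triangle coeff Δ(4,4,4) = 1/450450
Σ_t [0,4]: t=0:+1/13824 t=1:−1/216 t=2:+1/64 t=3:−1/216 t=4:+1/13824 = 5/768
(3j)²=18/1001 [(4 4 4; 0 0 0)], sign=+1
Σ_t [3,3]: t=3:−1/3456 = -1/3456
(3j)²=35/1287 [(4 4 4; -3 -1 4)], sign=-1
⇒ 4πI² = 7290/20449
I = (-1)√(7290/20449/(4π)) = -0.16843130

-0.168431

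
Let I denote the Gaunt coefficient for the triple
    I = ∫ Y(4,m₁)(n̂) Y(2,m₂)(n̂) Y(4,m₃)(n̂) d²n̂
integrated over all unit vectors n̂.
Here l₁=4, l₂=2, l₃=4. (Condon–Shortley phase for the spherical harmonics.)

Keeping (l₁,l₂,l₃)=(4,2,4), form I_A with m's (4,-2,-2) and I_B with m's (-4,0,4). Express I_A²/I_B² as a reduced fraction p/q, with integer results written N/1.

Shared (l₁,l₂,l₃)=(4,2,4): N and (l;000)² cancel in I_A²/I_B².
A: Δ = 2!·6!·2!/11! = 1/13860; Racah Σ t=0..0: t=0:+1/2880 = 1/2880; ⇒ 3j(4 2 4; 4 -2 -2)² = 2/165, sgn +1
B: Δ = 2!·6!·2!/11! = 1/13860; Racah Σ t=2..2: t=2:+1/2880 = 1/2880; ⇒ 3j(4 2 4; -4 0 4)² = 28/495, sgn +1
I_A²/I_B² = (2/165)/(28/495) = 3/14

3/14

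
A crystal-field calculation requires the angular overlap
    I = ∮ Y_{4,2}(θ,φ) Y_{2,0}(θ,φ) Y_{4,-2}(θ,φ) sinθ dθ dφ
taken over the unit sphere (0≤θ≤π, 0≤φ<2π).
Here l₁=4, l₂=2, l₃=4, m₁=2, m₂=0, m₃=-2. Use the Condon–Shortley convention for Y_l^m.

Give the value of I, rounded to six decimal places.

Checks pass: Σm=0; 10 even; l₃=4∈[2,6].
(2·4+1)(2·2+1)(2·4+1) = 405
Δ: 2! 6! 2! / 11! → 1/13860
sum: t=0:+1/192 t=1:−1/36 t=2:+1/192 = -5/288
3j²(4 2 4; 0 0 0) = Δ·Π!·Σ² = 20/693  (sign -1)
sum: t=0:+1/192 t=1:−1/120 t=2:+1/2880 = -1/360
3j²(4 2 4; 2 0 -2) = Δ·Π!·Σ² = 16/3465  (sign -1)
combine: 4πI² = 405·20/693·16/3465 = 320/5929
take √, sign +1: I = 0.06553591

0.065536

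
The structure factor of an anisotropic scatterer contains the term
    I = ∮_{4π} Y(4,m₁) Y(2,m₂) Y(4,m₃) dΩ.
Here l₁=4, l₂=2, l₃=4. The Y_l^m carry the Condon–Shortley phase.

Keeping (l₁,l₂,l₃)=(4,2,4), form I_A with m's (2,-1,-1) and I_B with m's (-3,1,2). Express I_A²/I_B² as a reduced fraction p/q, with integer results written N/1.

81/175

Same 4,2,4: normalisation and zero-m 3j drop out of the ratio.
A: Δ: 2! 6! 2! / 11! → 1/13860; sum: t=0:+1/96 t=1:−1/240 = 1/160; 3j²(4 2 4; 2 -1 -1) = Δ·Π!·Σ² = 27/1540  (sign -1)
B: Δ: 2! 6! 2! / 11! → 1/13860; sum: t=1:−1/1440 t=2:+1/240 = 1/288; 3j²(4 2 4; -3 1 2) = Δ·Π!·Σ² = 5/132  (sign +1)
I_A²/I_B² = (27/1540)/(5/132) = 81/175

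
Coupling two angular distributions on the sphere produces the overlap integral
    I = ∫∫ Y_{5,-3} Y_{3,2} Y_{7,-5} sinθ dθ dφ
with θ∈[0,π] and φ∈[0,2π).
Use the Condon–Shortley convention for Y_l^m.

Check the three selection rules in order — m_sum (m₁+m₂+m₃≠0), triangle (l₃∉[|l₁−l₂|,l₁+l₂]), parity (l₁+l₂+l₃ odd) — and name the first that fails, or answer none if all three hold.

azimuthal sum: -3 + 2 − 5 = -6  ✗
2 ≤ 7 ≤ 8 (triangle on l)
L = 5 + 3 + 7 = 15 (odd)

m_sum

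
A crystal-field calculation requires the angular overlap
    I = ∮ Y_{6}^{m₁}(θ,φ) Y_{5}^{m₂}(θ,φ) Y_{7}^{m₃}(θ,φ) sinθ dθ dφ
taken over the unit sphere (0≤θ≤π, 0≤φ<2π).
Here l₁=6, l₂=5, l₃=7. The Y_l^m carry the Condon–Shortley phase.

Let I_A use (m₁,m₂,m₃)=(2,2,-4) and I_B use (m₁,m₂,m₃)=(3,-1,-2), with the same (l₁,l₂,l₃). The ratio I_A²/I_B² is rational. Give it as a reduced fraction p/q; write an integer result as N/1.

l's match ⇒ only the (l;m) 3-j factors differ between A and B.
A: triangle coeff Δ(6,5,7) = 1/174594420; Σ_t [1,4]: t=1:−1/3110400 t=2:+1/691200 t=3:−1/1451520 t=4:+1/34836480 = 1/2150400; (3j)²=729/83980 [(6 5 7; 2 2 -4)], sign=-1
B: triangle coeff Δ(6,5,7) = 1/174594420; Σ_t [0,3]: t=0:+1/829440 t=1:−1/311040 t=2:+1/967680 t=3:−1/29030400 = -11/10886400; (3j)²=1408/146965 [(6 5 7; 3 -1 -2)], sign=+1
I_A²/I_B² = (729/83980)/(1408/146965) = 5103/5632

5103/5632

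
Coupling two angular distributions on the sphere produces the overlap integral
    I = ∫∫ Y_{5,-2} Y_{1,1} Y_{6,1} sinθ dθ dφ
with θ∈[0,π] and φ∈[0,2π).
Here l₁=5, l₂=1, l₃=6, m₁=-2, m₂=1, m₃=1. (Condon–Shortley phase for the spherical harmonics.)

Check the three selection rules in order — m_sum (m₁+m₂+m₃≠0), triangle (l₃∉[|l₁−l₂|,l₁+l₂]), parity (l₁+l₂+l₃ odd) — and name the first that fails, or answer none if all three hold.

none

azimuthal sum: -2 + 1 + 1 = 0  ✓
4 ≤ 6 ≤ 6 (triangle on l)  ✓
L = 5 + 1 + 6 = 12 (even)  ✓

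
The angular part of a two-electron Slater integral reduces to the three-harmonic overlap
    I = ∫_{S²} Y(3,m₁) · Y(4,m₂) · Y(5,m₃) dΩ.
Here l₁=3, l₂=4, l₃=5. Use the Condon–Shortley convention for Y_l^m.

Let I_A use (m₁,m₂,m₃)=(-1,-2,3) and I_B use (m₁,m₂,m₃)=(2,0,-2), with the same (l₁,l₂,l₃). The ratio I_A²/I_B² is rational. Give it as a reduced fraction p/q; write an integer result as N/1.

243/50

Shared (l₁,l₂,l₃)=(3,4,5): N and (l;000)² cancel in I_A²/I_B².
A: Δ = 2!·4!·6!/13! = 1/180180; Racah Σ t=0..2: t=0:+1/2304 t=1:−1/720 t=2:+1/5760 = -1/1280; ⇒ 3j(3 4 5; -1 -2 3)² = 27/1430, sgn -1
B: Δ = 2!·4!·6!/13! = 1/180180; Racah Σ t=0..1: t=0:+1/576 t=1:−1/864 = 1/1728; ⇒ 3j(3 4 5; 2 0 -2)² = 5/1287, sgn -1
I_A²/I_B² = (27/1430)/(5/1287) = 243/50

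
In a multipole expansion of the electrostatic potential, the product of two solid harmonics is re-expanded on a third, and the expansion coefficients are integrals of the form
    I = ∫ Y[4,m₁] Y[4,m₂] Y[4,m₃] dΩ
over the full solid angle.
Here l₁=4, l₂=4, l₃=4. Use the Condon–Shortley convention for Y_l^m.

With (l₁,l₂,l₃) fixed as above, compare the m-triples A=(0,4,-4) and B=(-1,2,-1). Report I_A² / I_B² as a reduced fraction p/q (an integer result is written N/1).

l's match ⇒ only the (l;m) 3-j factors differ between A and B.
A: triangle coeff Δ(4,4,4) = 1/450450; Σ_t [4,4]: t=4:+1/13824 = 1/13824; (3j)²=14/1287 [(4 4 4; 0 4 -4)], sign=+1
B: triangle coeff Δ(4,4,4) = 1/450450; Σ_t [2,4]: t=2:+1/576 t=3:−1/144 t=4:+1/576 = -1/288; (3j)²=20/1001 [(4 4 4; -1 2 -1)], sign=+1
I_A²/I_B² = (14/1287)/(20/1001) = 49/90

49/90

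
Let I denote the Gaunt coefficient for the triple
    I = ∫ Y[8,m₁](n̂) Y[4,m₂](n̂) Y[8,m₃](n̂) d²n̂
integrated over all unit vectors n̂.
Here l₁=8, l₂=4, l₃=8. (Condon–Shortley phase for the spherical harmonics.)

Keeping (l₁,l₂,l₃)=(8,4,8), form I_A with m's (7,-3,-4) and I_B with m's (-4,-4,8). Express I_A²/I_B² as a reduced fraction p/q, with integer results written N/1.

121/8

l's match ⇒ only the (l;m) 3-j factors differ between A and B.
A: triangle coeff Δ(8,4,8) = 1/185175900; Σ_t [0,1]: t=0:+1/5748019200 t=1:−1/68976230400 = 1/6270566400; (3j)²=121/11628 [(8 4 8; 7 -3 -4)], sign=+1
B: triangle coeff Δ(8,4,8) = 1/185175900; Σ_t [0,0]: t=0:+1/275904921600 = 1/275904921600; (3j)²=2/2907 [(8 4 8; -4 -4 8)], sign=+1
I_A²/I_B² = (121/11628)/(2/2907) = 121/8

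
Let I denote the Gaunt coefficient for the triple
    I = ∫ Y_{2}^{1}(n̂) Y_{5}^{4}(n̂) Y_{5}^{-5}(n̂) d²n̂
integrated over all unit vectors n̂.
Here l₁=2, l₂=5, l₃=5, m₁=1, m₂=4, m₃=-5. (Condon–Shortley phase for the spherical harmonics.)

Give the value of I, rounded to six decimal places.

-0.187924

m-sum 0 ✓  L=12 even ✓  3≤5≤7 ✓
Π(2lᵢ+1) = 5×11×11 = 605
triangle coeff Δ(2,5,5) = 1/38610
Σ_t [0,2]: t=0:+1/2880 t=1:−1/576 t=2:+1/2880 = -1/960
(3j)²=10/429 [(2 5 5; 0 0 0)], sign=+1
Σ_t [1,1]: t=1:−1/80640 = -1/80640
(3j)²=9/286 [(2 5 5; 1 4 -5)], sign=-1
⇒ 4πI² = 75/169
I = (-1)√(75/169/(4π)) = -0.18792404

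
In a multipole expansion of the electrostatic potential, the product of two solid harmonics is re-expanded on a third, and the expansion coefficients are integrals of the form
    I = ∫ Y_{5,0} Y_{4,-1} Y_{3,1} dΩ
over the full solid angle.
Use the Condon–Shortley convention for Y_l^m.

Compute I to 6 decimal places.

-0.009577

m-sum 0 ✓  L=12 even ✓  1≤3≤9 ✓
Π(2lᵢ+1) = 11×9×7 = 693
triangle coeff Δ(5,4,3) = 1/180180
Σ_t [2,4]: t=2:+1/576 t=3:−1/144 t=4:+1/576 = -1/288
(3j)²=20/1001 [(5 4 3; 0 0 0)], sign=+1
Σ_t [1,3]: t=1:−1/5760 t=2:+1/288 t=3:−1/288 = -1/5760
(3j)²=1/12012 [(5 4 3; 0 -1 1)], sign=-1
⇒ 4πI² = 15/13013
I = (-1)√(15/13013/(4π)) = -0.00957750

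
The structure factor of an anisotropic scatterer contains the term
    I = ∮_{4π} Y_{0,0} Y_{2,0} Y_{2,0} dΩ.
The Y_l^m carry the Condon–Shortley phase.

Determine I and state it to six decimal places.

0.282095

Rules hold: Σm=0, L=4 even, 2≤2≤2.
N = 1·5·5 = 25
Δ = 0!·0!·4!/5! = 1/5
Racah Σ t=0..0: t=0:+1/4 = 1/4
⇒ 3j(0 2 2; 0 0 0)² = 1/5, sgn +1
(m-triple is (0,0,0) — same symbol as above.)
4πI² = N·(3j₀)²·(3jₘ)² = 1/1
I = +1·√(1/4π) = 0.28209479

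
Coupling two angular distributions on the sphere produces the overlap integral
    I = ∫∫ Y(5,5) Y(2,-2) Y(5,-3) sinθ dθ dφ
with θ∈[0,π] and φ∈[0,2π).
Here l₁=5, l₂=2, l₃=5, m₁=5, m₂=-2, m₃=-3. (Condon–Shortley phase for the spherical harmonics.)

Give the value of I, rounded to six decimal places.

Rules hold: Σm=0, L=12 even, 3≤5≤7.
N = 11·5·11 = 605
Δ = 2!·8!·2!/13! = 1/38610
Racah Σ t=0..2: t=0:+1/2880 t=1:−1/576 t=2:+1/2880 = -1/960
⇒ 3j(5 2 5; 0 0 0)² = 10/429, sgn +1
Racah Σ t=0..0: t=0:+1/161280 = 1/161280
⇒ 3j(5 2 5; 5 -2 -3)² = 1/143, sgn +1
4πI² = N·(3j₀)²·(3jₘ)² = 50/507
I = +1·√(0.0986193/4π) = 0.08858824

0.088588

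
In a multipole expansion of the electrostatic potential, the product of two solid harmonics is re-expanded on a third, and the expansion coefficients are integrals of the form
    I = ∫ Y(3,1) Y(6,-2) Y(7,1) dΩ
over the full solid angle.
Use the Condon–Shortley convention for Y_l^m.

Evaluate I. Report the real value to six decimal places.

Checks pass: Σm=0; 16 even; l₃=7∈[3,9].
(2·3+1)(2·6+1)(2·7+1) = 1365
Δ: 2! 4! 10! / 17! → 1/2042040
sum: t=0:+1/207360 t=1:−1/57600 t=2:+1/207360 = -1/129600
3j²(3 6 7; 0 0 0) = Δ·Π!·Σ² = 168/12155  (sign +1)
sum: t=0:+1/138240 t=1:−1/181440 t=2:+1/3870720 = 23/11612160
3j²(3 6 7; 1 -2 1) = Δ·Π!·Σ² = 529/204204  (sign +1)
combine: 4πI² = 1365·168/12155·529/204204 = 22218/454597
take √, sign +1: I = 0.06236404

0.062364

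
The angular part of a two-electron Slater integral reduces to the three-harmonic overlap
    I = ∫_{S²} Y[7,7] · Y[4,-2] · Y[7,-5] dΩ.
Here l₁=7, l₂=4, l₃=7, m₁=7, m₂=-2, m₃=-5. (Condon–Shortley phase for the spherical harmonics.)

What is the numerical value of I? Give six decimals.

Checks pass: Σm=0; 18 even; l₃=7∈[3,11].
(2·7+1)(2·4+1)(2·7+1) = 2025
Δ: 4! 10! 4! / 19! → 1/58198140
sum: t=0:+1/17418240 t=1:−1/622080 t=2:+1/230400 t=3:−1/622080 t=4:+1/17418240 = 1/806400
3j²(7 4 7; 0 0 0) = Δ·Π!·Σ² = 2268/230945  (sign -1)
sum: t=0:+1/348364800 = 1/348364800
3j²(7 4 7; 7 -2 -5) = Δ·Π!·Σ² = 11/646  (sign +1)
combine: 4πI² = 2025·2268/230945·11/646 = 459270/1356277
take √, sign -1: I = -0.16415530

-0.164155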